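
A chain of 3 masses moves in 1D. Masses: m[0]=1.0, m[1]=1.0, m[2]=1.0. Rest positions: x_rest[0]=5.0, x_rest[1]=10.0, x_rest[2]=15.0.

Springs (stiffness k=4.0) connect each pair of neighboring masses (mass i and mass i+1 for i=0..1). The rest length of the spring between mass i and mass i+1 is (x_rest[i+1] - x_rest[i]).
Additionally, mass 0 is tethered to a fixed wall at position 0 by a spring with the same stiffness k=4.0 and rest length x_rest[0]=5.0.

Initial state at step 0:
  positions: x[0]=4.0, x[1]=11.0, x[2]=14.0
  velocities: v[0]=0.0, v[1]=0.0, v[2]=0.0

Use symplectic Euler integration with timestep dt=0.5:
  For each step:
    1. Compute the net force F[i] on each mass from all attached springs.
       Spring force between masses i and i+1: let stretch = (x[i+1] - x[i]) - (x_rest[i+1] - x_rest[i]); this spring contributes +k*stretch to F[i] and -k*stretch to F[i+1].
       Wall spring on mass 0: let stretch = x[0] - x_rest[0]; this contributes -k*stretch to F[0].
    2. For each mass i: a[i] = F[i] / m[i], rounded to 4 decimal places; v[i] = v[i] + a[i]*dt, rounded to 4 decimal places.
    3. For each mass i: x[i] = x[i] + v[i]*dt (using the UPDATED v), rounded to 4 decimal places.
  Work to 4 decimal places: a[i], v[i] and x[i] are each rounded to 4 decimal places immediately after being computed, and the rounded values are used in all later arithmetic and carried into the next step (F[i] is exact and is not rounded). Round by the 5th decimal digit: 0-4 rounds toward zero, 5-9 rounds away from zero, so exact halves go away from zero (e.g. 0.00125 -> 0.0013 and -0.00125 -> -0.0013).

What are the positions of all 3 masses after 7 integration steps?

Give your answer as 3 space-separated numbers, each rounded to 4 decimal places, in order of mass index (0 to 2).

Answer: 6.0000 9.0000 16.0000

Derivation:
Step 0: x=[4.0000 11.0000 14.0000] v=[0.0000 0.0000 0.0000]
Step 1: x=[7.0000 7.0000 16.0000] v=[6.0000 -8.0000 4.0000]
Step 2: x=[3.0000 12.0000 14.0000] v=[-8.0000 10.0000 -4.0000]
Step 3: x=[5.0000 10.0000 15.0000] v=[4.0000 -4.0000 2.0000]
Step 4: x=[7.0000 8.0000 16.0000] v=[4.0000 -4.0000 2.0000]
Step 5: x=[3.0000 13.0000 14.0000] v=[-8.0000 10.0000 -4.0000]
Step 6: x=[6.0000 9.0000 16.0000] v=[6.0000 -8.0000 4.0000]
Step 7: x=[6.0000 9.0000 16.0000] v=[0.0000 0.0000 0.0000]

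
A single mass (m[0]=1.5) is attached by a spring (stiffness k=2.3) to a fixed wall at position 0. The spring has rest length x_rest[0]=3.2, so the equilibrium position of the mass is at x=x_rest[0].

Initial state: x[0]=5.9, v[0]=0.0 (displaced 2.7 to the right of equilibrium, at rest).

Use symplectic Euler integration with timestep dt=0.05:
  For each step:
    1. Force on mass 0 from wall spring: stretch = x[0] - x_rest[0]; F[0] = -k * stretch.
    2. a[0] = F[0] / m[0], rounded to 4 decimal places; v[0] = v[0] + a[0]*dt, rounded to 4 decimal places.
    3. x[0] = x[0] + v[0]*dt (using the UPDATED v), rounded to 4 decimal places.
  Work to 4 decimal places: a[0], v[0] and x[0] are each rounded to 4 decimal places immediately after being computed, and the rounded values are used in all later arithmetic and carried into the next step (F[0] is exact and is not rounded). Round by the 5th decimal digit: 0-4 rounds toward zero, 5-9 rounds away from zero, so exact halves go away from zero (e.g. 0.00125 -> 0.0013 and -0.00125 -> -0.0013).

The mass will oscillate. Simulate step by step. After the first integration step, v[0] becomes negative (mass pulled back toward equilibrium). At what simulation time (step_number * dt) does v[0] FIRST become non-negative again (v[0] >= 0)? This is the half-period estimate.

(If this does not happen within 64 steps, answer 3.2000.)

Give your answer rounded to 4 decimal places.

Answer: 2.5500

Derivation:
Step 0: x=[5.9000] v=[0.0000]
Step 1: x=[5.8897] v=[-0.2070]
Step 2: x=[5.8690] v=[-0.4132]
Step 3: x=[5.8381] v=[-0.6178]
Step 4: x=[5.7971] v=[-0.8201]
Step 5: x=[5.7461] v=[-1.0192]
Step 6: x=[5.6854] v=[-1.2144]
Step 7: x=[5.6152] v=[-1.4049]
Step 8: x=[5.5357] v=[-1.5901]
Step 9: x=[5.4472] v=[-1.7692]
Step 10: x=[5.3501] v=[-1.9415]
Step 11: x=[5.2448] v=[-2.1063]
Step 12: x=[5.1316] v=[-2.2631]
Step 13: x=[5.0110] v=[-2.4112]
Step 14: x=[4.8835] v=[-2.5500]
Step 15: x=[4.7495] v=[-2.6791]
Step 16: x=[4.6096] v=[-2.7979]
Step 17: x=[4.4643] v=[-2.9060]
Step 18: x=[4.3142] v=[-3.0029]
Step 19: x=[4.1598] v=[-3.0883]
Step 20: x=[4.0017] v=[-3.1619]
Step 21: x=[3.8405] v=[-3.2234]
Step 22: x=[3.6769] v=[-3.2725]
Step 23: x=[3.5114] v=[-3.3091]
Step 24: x=[3.3448] v=[-3.3330]
Step 25: x=[3.1776] v=[-3.3441]
Step 26: x=[3.0105] v=[-3.3424]
Step 27: x=[2.8441] v=[-3.3279]
Step 28: x=[2.6791] v=[-3.3006]
Step 29: x=[2.5161] v=[-3.2607]
Step 30: x=[2.3557] v=[-3.2083]
Step 31: x=[2.1985] v=[-3.1436]
Step 32: x=[2.0452] v=[-3.0668]
Step 33: x=[1.8963] v=[-2.9783]
Step 34: x=[1.7524] v=[-2.8784]
Step 35: x=[1.6140] v=[-2.7674]
Step 36: x=[1.4817] v=[-2.6458]
Step 37: x=[1.3560] v=[-2.5141]
Step 38: x=[1.2374] v=[-2.3727]
Step 39: x=[1.1263] v=[-2.2222]
Step 40: x=[1.0231] v=[-2.0632]
Step 41: x=[0.9283] v=[-1.8963]
Step 42: x=[0.8422] v=[-1.7221]
Step 43: x=[0.7651] v=[-1.5413]
Step 44: x=[0.6974] v=[-1.3546]
Step 45: x=[0.6393] v=[-1.1627]
Step 46: x=[0.5910] v=[-0.9664]
Step 47: x=[0.5527] v=[-0.7664]
Step 48: x=[0.5245] v=[-0.5634]
Step 49: x=[0.5066] v=[-0.3583]
Step 50: x=[0.4990] v=[-0.1518]
Step 51: x=[0.5018] v=[0.0553]
First v>=0 after going negative at step 51, time=2.5500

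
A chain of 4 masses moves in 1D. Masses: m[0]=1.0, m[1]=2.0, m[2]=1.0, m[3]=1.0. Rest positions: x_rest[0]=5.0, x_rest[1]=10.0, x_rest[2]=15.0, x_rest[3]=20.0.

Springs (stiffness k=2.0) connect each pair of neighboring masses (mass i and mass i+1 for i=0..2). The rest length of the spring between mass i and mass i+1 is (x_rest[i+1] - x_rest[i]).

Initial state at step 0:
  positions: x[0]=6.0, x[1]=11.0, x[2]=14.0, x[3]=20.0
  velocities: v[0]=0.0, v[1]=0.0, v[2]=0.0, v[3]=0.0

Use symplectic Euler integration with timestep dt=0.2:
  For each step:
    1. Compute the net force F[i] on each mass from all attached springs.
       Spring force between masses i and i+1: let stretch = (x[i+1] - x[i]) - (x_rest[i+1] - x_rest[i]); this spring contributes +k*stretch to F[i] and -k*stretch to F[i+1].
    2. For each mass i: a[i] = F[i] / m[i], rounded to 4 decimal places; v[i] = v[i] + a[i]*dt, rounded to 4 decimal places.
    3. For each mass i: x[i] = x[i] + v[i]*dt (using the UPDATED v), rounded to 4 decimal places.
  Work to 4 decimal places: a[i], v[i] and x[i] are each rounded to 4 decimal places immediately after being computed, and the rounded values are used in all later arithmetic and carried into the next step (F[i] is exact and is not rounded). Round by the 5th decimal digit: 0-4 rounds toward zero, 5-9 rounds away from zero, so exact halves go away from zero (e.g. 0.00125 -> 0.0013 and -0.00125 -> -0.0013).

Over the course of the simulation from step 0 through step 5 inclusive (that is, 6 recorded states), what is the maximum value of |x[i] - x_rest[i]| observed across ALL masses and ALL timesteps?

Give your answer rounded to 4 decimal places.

Answer: 1.1075

Derivation:
Step 0: x=[6.0000 11.0000 14.0000 20.0000] v=[0.0000 0.0000 0.0000 0.0000]
Step 1: x=[6.0000 10.9200 14.2400 19.9200] v=[0.0000 -0.4000 1.2000 -0.4000]
Step 2: x=[5.9936 10.7760 14.6688 19.7856] v=[-0.0320 -0.7200 2.1440 -0.6720]
Step 3: x=[5.9698 10.5964 15.1955 19.6419] v=[-0.1190 -0.8979 2.6336 -0.7187]
Step 4: x=[5.9161 10.4157 15.7100 19.5424] v=[-0.2684 -0.9034 2.5725 -0.4973]
Step 5: x=[5.8224 10.2668 16.1075 19.5363] v=[-0.4686 -0.7445 1.9877 -0.0303]
Max displacement = 1.1075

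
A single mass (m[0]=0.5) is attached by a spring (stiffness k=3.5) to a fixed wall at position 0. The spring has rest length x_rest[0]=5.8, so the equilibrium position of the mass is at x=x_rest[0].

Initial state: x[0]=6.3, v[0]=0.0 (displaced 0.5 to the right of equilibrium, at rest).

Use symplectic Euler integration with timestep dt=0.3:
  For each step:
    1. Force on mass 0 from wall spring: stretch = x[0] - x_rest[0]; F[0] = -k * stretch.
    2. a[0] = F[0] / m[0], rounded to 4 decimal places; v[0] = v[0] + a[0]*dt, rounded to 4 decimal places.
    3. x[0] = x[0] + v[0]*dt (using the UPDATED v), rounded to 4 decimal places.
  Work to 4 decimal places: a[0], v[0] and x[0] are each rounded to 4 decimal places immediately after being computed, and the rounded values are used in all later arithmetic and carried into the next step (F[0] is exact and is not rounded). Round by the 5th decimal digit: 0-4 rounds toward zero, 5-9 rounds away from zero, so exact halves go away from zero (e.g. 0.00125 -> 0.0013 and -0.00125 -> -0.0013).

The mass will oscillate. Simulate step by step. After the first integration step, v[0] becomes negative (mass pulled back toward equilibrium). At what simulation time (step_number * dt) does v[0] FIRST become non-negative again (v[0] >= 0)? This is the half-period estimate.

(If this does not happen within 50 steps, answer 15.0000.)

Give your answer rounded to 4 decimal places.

Answer: 1.2000

Derivation:
Step 0: x=[6.3000] v=[0.0000]
Step 1: x=[5.9850] v=[-1.0500]
Step 2: x=[5.5535] v=[-1.4385]
Step 3: x=[5.2772] v=[-0.9209]
Step 4: x=[5.3303] v=[0.1770]
First v>=0 after going negative at step 4, time=1.2000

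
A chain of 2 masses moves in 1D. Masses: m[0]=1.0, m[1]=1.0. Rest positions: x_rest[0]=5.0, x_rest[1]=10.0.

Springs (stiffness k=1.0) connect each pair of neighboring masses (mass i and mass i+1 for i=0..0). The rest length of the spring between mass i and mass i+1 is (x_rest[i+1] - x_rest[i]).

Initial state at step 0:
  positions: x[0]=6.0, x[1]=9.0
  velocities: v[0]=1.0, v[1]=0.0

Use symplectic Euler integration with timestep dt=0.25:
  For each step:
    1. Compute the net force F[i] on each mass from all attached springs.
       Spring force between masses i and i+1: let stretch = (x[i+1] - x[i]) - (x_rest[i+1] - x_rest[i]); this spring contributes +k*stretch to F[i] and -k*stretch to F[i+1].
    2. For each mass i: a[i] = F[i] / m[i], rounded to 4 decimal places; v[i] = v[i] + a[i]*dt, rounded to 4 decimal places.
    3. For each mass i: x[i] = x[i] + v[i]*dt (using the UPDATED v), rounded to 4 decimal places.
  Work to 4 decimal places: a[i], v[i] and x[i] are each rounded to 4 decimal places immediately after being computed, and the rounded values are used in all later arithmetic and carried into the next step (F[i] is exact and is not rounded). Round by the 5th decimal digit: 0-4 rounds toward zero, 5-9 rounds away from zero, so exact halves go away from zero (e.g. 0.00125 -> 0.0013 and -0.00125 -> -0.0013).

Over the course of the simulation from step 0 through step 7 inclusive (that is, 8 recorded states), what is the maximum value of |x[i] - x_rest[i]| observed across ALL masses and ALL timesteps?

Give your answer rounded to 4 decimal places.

Answer: 1.5597

Derivation:
Step 0: x=[6.0000 9.0000] v=[1.0000 0.0000]
Step 1: x=[6.1250 9.1250] v=[0.5000 0.5000]
Step 2: x=[6.1250 9.3750] v=[0.0000 1.0000]
Step 3: x=[6.0156 9.7344] v=[-0.4375 1.4375]
Step 4: x=[5.8262 10.1739] v=[-0.7578 1.7578]
Step 5: x=[5.5960 10.6541] v=[-0.9209 1.9209]
Step 6: x=[5.3694 11.1307] v=[-0.9064 1.9064]
Step 7: x=[5.1904 11.5597] v=[-0.7161 1.7161]
Max displacement = 1.5597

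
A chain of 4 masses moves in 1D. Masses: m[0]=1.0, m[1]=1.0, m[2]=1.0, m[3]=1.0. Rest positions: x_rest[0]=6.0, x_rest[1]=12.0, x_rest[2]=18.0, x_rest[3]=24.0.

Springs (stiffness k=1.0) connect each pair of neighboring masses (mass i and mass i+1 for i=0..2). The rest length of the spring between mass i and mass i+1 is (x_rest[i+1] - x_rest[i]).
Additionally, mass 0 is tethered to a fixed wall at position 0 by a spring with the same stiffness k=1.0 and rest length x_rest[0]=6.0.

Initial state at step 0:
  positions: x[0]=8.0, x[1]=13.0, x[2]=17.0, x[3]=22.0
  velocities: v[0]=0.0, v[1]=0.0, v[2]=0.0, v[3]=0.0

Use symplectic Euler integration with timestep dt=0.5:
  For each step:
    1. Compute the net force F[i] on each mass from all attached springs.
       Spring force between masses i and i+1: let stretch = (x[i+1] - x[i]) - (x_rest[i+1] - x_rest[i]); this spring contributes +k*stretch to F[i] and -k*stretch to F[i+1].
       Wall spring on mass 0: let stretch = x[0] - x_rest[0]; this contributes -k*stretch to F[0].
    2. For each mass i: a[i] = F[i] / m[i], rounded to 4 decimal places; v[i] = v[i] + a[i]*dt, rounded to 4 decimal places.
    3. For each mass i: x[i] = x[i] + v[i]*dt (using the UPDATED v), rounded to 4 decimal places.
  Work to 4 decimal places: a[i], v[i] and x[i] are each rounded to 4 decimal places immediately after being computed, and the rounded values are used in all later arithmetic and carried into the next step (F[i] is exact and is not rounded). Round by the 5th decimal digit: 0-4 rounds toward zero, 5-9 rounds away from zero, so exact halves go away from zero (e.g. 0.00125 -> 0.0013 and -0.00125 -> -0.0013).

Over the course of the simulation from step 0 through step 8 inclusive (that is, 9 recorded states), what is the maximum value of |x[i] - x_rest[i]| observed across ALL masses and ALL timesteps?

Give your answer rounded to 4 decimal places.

Answer: 2.0239

Derivation:
Step 0: x=[8.0000 13.0000 17.0000 22.0000] v=[0.0000 0.0000 0.0000 0.0000]
Step 1: x=[7.2500 12.7500 17.2500 22.2500] v=[-1.5000 -0.5000 0.5000 0.5000]
Step 2: x=[6.0625 12.2500 17.6250 22.7500] v=[-2.3750 -1.0000 0.7500 1.0000]
Step 3: x=[4.9063 11.5469 17.9375 23.4688] v=[-2.3125 -1.4063 0.6250 1.4375]
Step 4: x=[4.1836 10.7813 18.0352 24.3048] v=[-1.4454 -1.5313 0.1954 1.6719]
Step 5: x=[4.0644 10.1797 17.8868 25.0734] v=[-0.2384 -1.2032 -0.2968 1.5371]
Step 6: x=[4.4580 9.9761 17.6083 25.5453] v=[0.7871 -0.4073 -0.5571 0.9438]
Step 7: x=[5.1166 10.3010 17.4060 25.5330] v=[1.3172 0.6498 -0.4047 -0.0247]
Step 8: x=[5.7922 11.1061 17.4592 24.9889] v=[1.3511 1.6101 0.1063 -1.0882]
Max displacement = 2.0239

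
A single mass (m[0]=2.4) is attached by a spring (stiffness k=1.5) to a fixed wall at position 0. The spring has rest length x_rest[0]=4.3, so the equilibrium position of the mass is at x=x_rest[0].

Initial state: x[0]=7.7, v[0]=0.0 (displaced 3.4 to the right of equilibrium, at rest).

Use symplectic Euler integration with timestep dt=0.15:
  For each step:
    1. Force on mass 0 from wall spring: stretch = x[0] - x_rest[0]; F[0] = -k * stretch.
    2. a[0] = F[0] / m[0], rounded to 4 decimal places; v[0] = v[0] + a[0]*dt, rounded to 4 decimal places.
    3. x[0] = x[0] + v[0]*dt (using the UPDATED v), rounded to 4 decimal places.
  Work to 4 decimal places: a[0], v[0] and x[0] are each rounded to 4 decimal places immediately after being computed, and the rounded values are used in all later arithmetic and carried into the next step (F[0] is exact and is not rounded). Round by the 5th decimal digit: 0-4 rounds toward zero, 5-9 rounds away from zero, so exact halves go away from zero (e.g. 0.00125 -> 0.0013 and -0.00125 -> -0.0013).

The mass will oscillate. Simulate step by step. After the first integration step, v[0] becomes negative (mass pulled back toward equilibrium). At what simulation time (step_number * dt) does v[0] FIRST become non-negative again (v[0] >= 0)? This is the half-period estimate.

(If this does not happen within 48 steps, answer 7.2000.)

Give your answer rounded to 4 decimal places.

Step 0: x=[7.7000] v=[0.0000]
Step 1: x=[7.6522] v=[-0.3188]
Step 2: x=[7.5572] v=[-0.6331]
Step 3: x=[7.4164] v=[-0.9385]
Step 4: x=[7.2318] v=[-1.2307]
Step 5: x=[7.0060] v=[-1.5056]
Step 6: x=[6.7421] v=[-1.7593]
Step 7: x=[6.4439] v=[-1.9882]
Step 8: x=[6.1155] v=[-2.1892]
Step 9: x=[5.7616] v=[-2.3594]
Step 10: x=[5.3871] v=[-2.4964]
Step 11: x=[4.9974] v=[-2.5983]
Step 12: x=[4.5978] v=[-2.6637]
Step 13: x=[4.1941] v=[-2.6916]
Step 14: x=[3.7918] v=[-2.6817]
Step 15: x=[3.3967] v=[-2.6341]
Step 16: x=[3.0143] v=[-2.5494]
Step 17: x=[2.6500] v=[-2.4289]
Step 18: x=[2.3089] v=[-2.2742]
Step 19: x=[1.9958] v=[-2.0875]
Step 20: x=[1.7151] v=[-1.8715]
Step 21: x=[1.4707] v=[-1.6292]
Step 22: x=[1.2661] v=[-1.3640]
Step 23: x=[1.1042] v=[-1.0796]
Step 24: x=[0.9872] v=[-0.7800]
Step 25: x=[0.9168] v=[-0.4694]
Step 26: x=[0.8940] v=[-0.1522]
Step 27: x=[0.9191] v=[0.1671]
First v>=0 after going negative at step 27, time=4.0500

Answer: 4.0500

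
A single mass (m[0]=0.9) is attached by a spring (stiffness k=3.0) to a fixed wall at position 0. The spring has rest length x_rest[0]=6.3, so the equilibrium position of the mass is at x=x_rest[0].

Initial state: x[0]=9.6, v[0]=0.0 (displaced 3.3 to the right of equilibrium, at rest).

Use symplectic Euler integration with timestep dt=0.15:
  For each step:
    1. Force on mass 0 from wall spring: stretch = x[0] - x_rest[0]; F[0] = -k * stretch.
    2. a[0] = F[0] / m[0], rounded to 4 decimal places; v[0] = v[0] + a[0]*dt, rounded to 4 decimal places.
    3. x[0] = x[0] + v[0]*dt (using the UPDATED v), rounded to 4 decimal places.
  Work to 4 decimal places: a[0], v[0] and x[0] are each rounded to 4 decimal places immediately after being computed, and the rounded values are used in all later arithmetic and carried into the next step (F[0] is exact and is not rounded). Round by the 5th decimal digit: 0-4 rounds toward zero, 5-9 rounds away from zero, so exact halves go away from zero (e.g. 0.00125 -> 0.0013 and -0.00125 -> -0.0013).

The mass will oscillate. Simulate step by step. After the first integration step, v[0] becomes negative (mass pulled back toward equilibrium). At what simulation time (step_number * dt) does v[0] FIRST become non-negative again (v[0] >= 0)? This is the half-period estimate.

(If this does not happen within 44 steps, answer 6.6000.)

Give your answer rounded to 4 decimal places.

Answer: 1.8000

Derivation:
Step 0: x=[9.6000] v=[0.0000]
Step 1: x=[9.3525] v=[-1.6500]
Step 2: x=[8.8761] v=[-3.1763]
Step 3: x=[8.2064] v=[-4.4644]
Step 4: x=[7.3938] v=[-5.4176]
Step 5: x=[6.4991] v=[-5.9645]
Step 6: x=[5.5895] v=[-6.0641]
Step 7: x=[4.7332] v=[-5.7089]
Step 8: x=[3.9944] v=[-4.9255]
Step 9: x=[3.4285] v=[-3.7727]
Step 10: x=[3.0780] v=[-2.3369]
Step 11: x=[2.9691] v=[-0.7259]
Step 12: x=[3.1100] v=[0.9396]
First v>=0 after going negative at step 12, time=1.8000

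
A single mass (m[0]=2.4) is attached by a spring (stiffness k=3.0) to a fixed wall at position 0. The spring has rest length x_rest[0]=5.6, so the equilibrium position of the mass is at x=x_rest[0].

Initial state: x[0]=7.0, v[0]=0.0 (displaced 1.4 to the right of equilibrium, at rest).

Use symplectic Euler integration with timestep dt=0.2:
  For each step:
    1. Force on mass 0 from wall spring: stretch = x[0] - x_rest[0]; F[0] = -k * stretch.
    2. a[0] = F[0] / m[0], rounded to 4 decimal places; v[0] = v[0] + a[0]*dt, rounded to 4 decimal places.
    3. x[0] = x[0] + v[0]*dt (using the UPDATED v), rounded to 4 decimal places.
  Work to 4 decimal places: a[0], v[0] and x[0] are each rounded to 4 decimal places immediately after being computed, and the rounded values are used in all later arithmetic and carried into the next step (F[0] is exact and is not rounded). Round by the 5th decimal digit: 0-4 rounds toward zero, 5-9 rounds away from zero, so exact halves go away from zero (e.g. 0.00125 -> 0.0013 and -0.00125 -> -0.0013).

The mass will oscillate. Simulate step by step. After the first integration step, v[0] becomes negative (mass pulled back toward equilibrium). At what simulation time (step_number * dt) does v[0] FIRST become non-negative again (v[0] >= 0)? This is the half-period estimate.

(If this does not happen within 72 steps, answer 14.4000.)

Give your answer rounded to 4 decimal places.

Step 0: x=[7.0000] v=[0.0000]
Step 1: x=[6.9300] v=[-0.3500]
Step 2: x=[6.7935] v=[-0.6825]
Step 3: x=[6.5973] v=[-0.9809]
Step 4: x=[6.3513] v=[-1.2302]
Step 5: x=[6.0677] v=[-1.4180]
Step 6: x=[5.7607] v=[-1.5349]
Step 7: x=[5.4457] v=[-1.5751]
Step 8: x=[5.1384] v=[-1.5365]
Step 9: x=[4.8542] v=[-1.4211]
Step 10: x=[4.6073] v=[-1.2346]
Step 11: x=[4.4100] v=[-0.9864]
Step 12: x=[4.2722] v=[-0.6889]
Step 13: x=[4.2008] v=[-0.3569]
Step 14: x=[4.1994] v=[-0.0071]
Step 15: x=[4.2680] v=[0.3431]
First v>=0 after going negative at step 15, time=3.0000

Answer: 3.0000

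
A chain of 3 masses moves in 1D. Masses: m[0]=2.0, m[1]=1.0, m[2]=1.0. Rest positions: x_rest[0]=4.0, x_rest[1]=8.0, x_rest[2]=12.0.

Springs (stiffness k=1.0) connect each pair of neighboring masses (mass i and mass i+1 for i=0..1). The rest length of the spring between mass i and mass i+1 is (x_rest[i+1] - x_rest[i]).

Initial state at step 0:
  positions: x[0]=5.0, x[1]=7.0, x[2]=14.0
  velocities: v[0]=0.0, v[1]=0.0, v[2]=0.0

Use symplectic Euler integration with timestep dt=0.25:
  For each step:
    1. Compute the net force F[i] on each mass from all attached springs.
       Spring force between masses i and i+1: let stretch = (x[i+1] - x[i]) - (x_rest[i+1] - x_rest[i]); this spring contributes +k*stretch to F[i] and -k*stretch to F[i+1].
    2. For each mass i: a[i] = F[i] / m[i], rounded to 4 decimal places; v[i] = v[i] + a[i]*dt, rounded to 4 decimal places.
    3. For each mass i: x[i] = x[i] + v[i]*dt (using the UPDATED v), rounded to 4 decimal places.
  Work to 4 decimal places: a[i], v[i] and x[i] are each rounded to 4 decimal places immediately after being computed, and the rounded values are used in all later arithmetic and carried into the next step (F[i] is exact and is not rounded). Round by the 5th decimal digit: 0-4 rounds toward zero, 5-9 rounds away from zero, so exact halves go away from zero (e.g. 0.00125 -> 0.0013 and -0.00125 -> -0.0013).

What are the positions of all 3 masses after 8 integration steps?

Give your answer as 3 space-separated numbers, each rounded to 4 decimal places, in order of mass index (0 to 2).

Step 0: x=[5.0000 7.0000 14.0000] v=[0.0000 0.0000 0.0000]
Step 1: x=[4.9375 7.3125 13.8125] v=[-0.2500 1.2500 -0.7500]
Step 2: x=[4.8242 7.8828 13.4688] v=[-0.4531 2.2813 -1.3750]
Step 3: x=[4.6815 8.6111 13.0259] v=[-0.5708 2.9132 -1.7715]
Step 4: x=[4.5366 9.3697 12.5571] v=[-0.5796 3.0345 -1.8752]
Step 5: x=[4.4177 10.0255 12.1391] v=[-0.4755 2.6231 -1.6721]
Step 6: x=[4.3491 10.4629 11.8390] v=[-0.2745 1.7496 -1.2005]
Step 7: x=[4.3465 10.6042 11.7029] v=[-0.0103 0.5652 -0.5445]
Step 8: x=[4.4145 10.4231 11.7481] v=[0.2719 -0.7246 0.1808]

Answer: 4.4145 10.4231 11.7481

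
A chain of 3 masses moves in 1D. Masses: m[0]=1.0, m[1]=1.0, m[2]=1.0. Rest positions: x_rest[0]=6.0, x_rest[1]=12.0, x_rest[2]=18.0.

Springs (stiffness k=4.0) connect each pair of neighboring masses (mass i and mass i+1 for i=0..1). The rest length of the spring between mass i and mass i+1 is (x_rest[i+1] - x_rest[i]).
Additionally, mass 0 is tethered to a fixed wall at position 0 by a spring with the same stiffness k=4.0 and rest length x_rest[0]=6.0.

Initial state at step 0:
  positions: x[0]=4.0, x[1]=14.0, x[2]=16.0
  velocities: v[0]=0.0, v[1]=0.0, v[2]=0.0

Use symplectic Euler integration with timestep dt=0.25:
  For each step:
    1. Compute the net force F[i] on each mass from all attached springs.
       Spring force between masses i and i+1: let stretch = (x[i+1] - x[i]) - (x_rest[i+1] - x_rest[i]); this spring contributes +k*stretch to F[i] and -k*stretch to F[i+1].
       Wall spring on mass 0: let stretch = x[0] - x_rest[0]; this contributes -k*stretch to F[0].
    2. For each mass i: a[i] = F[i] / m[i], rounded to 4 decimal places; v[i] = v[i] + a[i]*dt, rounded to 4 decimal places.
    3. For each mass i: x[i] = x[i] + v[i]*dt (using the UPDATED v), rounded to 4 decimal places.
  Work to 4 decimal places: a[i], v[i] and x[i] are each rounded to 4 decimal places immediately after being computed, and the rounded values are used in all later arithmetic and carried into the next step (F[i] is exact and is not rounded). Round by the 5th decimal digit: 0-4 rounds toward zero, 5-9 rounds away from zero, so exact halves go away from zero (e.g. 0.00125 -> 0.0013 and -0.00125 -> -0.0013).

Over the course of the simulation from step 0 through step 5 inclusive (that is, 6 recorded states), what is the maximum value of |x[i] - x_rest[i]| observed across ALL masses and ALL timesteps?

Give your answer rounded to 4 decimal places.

Answer: 3.1875

Derivation:
Step 0: x=[4.0000 14.0000 16.0000] v=[0.0000 0.0000 0.0000]
Step 1: x=[5.5000 12.0000 17.0000] v=[6.0000 -8.0000 4.0000]
Step 2: x=[7.2500 9.6250 18.2500] v=[7.0000 -9.5000 5.0000]
Step 3: x=[7.7813 8.8125 18.8438] v=[2.1250 -3.2500 2.3750]
Step 4: x=[6.6250 10.2500 18.4297] v=[-4.6251 5.7501 -1.6563]
Step 5: x=[4.7187 12.8262 17.4707] v=[-7.6251 10.3048 -3.8360]
Max displacement = 3.1875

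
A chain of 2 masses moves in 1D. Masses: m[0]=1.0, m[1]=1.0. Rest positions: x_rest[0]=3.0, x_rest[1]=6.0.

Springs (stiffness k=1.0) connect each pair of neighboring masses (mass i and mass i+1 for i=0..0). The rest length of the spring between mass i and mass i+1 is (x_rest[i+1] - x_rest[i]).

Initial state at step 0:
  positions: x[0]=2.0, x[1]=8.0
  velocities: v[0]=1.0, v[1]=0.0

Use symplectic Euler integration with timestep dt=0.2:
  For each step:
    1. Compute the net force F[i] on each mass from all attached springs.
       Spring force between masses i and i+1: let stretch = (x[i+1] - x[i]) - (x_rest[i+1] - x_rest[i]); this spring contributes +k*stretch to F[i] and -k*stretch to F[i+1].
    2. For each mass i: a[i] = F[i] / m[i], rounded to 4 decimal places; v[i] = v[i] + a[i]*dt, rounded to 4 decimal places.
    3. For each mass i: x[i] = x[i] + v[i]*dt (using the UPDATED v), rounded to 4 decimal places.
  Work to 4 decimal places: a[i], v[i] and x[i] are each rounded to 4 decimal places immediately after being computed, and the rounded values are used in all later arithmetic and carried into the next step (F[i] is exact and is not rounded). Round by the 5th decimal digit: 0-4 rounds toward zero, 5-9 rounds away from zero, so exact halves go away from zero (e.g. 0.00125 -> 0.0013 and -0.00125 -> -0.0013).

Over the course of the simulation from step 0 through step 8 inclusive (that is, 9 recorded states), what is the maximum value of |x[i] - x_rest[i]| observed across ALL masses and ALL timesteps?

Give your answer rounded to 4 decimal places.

Step 0: x=[2.0000 8.0000] v=[1.0000 0.0000]
Step 1: x=[2.3200 7.8800] v=[1.6000 -0.6000]
Step 2: x=[2.7424 7.6576] v=[2.1120 -1.1120]
Step 3: x=[3.2414 7.3586] v=[2.4950 -1.4950]
Step 4: x=[3.7851 7.0149] v=[2.7184 -1.7184]
Step 5: x=[4.3380 6.6620] v=[2.7644 -1.7644]
Step 6: x=[4.8638 6.3362] v=[2.6292 -1.6292]
Step 7: x=[5.3285 6.0715] v=[2.3237 -1.3237]
Step 8: x=[5.7030 5.8970] v=[1.8723 -0.8723]
Max displacement = 2.7030

Answer: 2.7030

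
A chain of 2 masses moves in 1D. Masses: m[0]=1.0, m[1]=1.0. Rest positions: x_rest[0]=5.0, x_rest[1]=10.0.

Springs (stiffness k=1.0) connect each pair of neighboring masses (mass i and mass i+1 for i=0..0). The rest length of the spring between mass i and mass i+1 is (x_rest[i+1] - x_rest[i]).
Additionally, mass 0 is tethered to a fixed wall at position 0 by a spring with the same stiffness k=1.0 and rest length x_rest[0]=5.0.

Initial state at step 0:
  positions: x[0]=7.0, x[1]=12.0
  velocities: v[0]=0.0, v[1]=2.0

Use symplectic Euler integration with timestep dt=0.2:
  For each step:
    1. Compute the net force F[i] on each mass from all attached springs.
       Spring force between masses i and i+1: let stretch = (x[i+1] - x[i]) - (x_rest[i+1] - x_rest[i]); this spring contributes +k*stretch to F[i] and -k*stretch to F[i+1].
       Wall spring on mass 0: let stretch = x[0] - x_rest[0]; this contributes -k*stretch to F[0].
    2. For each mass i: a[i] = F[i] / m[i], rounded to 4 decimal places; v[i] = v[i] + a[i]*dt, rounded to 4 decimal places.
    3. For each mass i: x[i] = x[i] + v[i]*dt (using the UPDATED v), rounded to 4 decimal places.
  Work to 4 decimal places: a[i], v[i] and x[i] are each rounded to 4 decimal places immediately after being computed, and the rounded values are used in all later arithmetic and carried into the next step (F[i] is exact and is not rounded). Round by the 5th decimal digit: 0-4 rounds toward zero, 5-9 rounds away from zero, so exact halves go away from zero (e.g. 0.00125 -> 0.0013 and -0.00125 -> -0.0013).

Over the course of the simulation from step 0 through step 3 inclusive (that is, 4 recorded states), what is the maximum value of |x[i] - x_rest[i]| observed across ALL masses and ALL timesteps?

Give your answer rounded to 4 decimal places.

Answer: 3.1217

Derivation:
Step 0: x=[7.0000 12.0000] v=[0.0000 2.0000]
Step 1: x=[6.9200 12.4000] v=[-0.4000 2.0000]
Step 2: x=[6.7824 12.7808] v=[-0.6880 1.9040]
Step 3: x=[6.6134 13.1217] v=[-0.8448 1.7043]
Max displacement = 3.1217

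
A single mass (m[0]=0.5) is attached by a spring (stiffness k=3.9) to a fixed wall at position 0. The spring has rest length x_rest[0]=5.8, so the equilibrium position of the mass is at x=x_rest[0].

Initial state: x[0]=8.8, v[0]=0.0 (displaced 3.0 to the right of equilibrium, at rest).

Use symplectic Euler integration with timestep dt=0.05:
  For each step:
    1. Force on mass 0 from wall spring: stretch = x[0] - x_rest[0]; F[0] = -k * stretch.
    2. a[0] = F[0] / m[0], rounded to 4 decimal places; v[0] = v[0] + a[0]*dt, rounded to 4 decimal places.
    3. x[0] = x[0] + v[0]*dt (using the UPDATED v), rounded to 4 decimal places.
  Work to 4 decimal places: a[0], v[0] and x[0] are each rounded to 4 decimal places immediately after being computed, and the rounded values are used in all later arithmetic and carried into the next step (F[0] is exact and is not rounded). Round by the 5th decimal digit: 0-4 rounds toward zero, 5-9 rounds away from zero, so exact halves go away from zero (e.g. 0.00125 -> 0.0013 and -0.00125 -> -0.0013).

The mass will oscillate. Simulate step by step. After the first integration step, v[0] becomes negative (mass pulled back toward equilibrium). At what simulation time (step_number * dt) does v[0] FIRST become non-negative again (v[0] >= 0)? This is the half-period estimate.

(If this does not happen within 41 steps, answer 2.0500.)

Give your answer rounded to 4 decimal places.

Answer: 1.1500

Derivation:
Step 0: x=[8.8000] v=[0.0000]
Step 1: x=[8.7415] v=[-1.1700]
Step 2: x=[8.6256] v=[-2.3172]
Step 3: x=[8.4546] v=[-3.4192]
Step 4: x=[8.2319] v=[-4.4545]
Step 5: x=[7.9618] v=[-5.4029]
Step 6: x=[7.6495] v=[-6.2460]
Step 7: x=[7.3011] v=[-6.9673]
Step 8: x=[6.9235] v=[-7.5527]
Step 9: x=[6.5240] v=[-7.9909]
Step 10: x=[6.1103] v=[-8.2733]
Step 11: x=[5.6906] v=[-8.3943]
Step 12: x=[5.2730] v=[-8.3516]
Step 13: x=[4.8657] v=[-8.1461]
Step 14: x=[4.4766] v=[-7.7817]
Step 15: x=[4.1133] v=[-7.2656]
Step 16: x=[3.7829] v=[-6.6078]
Step 17: x=[3.4918] v=[-5.8211]
Step 18: x=[3.2458] v=[-4.9209]
Step 19: x=[3.0496] v=[-3.9248]
Step 20: x=[2.9070] v=[-2.8521]
Step 21: x=[2.8208] v=[-1.7238]
Step 22: x=[2.7927] v=[-0.5619]
Step 23: x=[2.8232] v=[0.6109]
First v>=0 after going negative at step 23, time=1.1500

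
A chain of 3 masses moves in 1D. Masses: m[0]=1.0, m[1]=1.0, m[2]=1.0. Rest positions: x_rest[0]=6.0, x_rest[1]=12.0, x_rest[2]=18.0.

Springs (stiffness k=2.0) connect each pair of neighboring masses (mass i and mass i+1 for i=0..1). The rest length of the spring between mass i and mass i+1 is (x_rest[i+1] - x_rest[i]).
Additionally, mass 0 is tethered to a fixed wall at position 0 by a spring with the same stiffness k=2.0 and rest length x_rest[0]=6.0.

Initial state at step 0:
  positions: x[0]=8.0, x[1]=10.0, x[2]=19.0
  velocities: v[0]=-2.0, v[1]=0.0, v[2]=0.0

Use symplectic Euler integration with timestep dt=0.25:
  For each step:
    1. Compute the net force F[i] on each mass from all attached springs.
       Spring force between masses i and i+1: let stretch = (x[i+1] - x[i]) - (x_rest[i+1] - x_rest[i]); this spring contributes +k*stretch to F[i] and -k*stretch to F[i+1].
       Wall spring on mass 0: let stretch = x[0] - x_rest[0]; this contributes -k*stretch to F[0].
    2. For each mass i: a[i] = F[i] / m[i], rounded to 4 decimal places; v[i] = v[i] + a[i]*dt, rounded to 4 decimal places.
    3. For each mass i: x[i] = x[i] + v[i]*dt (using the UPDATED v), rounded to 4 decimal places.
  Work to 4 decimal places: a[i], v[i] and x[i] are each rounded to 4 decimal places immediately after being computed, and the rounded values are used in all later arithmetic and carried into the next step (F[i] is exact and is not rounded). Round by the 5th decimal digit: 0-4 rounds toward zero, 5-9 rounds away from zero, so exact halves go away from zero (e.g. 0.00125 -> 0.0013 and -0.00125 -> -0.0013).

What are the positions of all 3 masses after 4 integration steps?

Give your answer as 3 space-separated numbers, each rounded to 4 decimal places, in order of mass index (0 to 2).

Step 0: x=[8.0000 10.0000 19.0000] v=[-2.0000 0.0000 0.0000]
Step 1: x=[6.7500 10.8750 18.6250] v=[-5.0000 3.5000 -1.5000]
Step 2: x=[5.1719 12.2031 18.0313] v=[-6.3125 5.3125 -2.3750]
Step 3: x=[3.8262 13.3809 17.4590] v=[-5.3829 4.7110 -2.2891]
Step 4: x=[3.1965 13.8741 17.1270] v=[-2.5187 1.9727 -1.3282]

Answer: 3.1965 13.8741 17.1270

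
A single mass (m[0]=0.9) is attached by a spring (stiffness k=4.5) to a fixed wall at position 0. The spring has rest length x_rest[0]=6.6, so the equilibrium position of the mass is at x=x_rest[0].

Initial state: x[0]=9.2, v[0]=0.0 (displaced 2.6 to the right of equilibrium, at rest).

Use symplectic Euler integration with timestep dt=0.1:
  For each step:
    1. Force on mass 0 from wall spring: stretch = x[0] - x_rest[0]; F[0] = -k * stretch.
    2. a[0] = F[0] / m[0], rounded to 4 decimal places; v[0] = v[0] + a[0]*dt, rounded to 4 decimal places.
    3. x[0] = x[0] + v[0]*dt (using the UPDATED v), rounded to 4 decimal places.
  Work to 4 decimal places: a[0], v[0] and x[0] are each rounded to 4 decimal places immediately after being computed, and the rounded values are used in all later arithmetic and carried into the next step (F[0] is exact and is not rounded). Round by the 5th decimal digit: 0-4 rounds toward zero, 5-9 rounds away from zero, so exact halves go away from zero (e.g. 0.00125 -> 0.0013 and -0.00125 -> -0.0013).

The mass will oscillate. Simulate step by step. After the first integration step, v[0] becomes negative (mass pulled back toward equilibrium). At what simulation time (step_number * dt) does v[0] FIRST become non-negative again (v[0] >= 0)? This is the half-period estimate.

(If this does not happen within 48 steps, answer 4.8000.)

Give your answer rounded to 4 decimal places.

Step 0: x=[9.2000] v=[0.0000]
Step 1: x=[9.0700] v=[-1.3000]
Step 2: x=[8.8165] v=[-2.5350]
Step 3: x=[8.4522] v=[-3.6433]
Step 4: x=[7.9953] v=[-4.5694]
Step 5: x=[7.4686] v=[-5.2671]
Step 6: x=[6.8985] v=[-5.7014]
Step 7: x=[6.3134] v=[-5.8507]
Step 8: x=[5.7427] v=[-5.7074]
Step 9: x=[5.2148] v=[-5.2788]
Step 10: x=[4.7562] v=[-4.5862]
Step 11: x=[4.3898] v=[-3.6643]
Step 12: x=[4.1339] v=[-2.5592]
Step 13: x=[4.0013] v=[-1.3262]
Step 14: x=[3.9986] v=[-0.0269]
Step 15: x=[4.1260] v=[1.2738]
First v>=0 after going negative at step 15, time=1.5000

Answer: 1.5000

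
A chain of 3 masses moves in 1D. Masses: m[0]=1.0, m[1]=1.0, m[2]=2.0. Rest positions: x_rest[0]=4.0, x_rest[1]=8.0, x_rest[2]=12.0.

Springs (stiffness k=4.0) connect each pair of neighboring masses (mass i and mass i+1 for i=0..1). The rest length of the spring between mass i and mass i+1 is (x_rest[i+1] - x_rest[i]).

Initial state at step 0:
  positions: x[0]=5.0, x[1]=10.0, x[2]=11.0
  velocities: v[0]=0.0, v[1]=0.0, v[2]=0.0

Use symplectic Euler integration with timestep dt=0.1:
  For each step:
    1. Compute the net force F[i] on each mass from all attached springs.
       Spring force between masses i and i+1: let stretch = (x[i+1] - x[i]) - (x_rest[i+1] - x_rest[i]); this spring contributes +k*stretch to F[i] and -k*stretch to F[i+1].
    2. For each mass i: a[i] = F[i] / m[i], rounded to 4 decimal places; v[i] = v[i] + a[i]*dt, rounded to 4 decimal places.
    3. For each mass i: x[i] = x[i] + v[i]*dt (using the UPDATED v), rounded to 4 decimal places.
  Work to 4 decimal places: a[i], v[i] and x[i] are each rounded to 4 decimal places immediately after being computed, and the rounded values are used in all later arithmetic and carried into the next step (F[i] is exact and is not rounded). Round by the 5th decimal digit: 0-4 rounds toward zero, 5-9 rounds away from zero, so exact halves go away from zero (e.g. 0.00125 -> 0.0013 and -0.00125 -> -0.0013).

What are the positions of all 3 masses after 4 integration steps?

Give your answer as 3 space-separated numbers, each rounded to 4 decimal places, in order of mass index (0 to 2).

Answer: 5.2868 8.6394 11.5369

Derivation:
Step 0: x=[5.0000 10.0000 11.0000] v=[0.0000 0.0000 0.0000]
Step 1: x=[5.0400 9.8400 11.0600] v=[0.4000 -1.6000 0.6000]
Step 2: x=[5.1120 9.5368 11.1756] v=[0.7200 -3.0320 1.1560]
Step 3: x=[5.2010 9.1222 11.3384] v=[0.8899 -4.1464 1.6282]
Step 4: x=[5.2868 8.6394 11.5369] v=[0.8584 -4.8284 1.9850]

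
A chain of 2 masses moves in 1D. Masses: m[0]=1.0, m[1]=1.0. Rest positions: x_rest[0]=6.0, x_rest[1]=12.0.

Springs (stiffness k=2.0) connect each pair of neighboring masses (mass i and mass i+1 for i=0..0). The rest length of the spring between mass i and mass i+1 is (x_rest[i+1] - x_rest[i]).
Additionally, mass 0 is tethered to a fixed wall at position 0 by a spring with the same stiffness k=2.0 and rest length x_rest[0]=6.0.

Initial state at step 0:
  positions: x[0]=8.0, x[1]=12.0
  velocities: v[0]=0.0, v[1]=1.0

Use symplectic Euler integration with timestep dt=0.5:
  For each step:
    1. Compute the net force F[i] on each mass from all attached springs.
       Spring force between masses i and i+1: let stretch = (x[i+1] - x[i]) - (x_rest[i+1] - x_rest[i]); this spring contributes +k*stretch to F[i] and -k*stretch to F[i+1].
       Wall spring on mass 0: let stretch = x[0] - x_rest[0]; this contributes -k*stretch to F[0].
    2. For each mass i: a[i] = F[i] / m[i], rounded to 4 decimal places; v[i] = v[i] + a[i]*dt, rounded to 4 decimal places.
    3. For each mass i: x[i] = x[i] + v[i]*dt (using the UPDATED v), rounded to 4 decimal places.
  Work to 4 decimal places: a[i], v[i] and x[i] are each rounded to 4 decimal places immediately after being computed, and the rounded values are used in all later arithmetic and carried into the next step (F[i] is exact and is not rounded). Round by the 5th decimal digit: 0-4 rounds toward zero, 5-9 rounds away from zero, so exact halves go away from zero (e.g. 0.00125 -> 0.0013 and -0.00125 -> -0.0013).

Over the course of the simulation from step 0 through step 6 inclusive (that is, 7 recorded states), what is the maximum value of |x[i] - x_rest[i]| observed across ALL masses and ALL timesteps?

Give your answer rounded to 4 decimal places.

Step 0: x=[8.0000 12.0000] v=[0.0000 1.0000]
Step 1: x=[6.0000 13.5000] v=[-4.0000 3.0000]
Step 2: x=[4.7500 14.2500] v=[-2.5000 1.5000]
Step 3: x=[5.8750 13.2500] v=[2.2500 -2.0000]
Step 4: x=[7.7500 11.5625] v=[3.7500 -3.3750]
Step 5: x=[7.6563 10.9688] v=[-0.1875 -1.1875]
Step 6: x=[5.3907 11.7188] v=[-4.5313 1.5000]
Max displacement = 2.2500

Answer: 2.2500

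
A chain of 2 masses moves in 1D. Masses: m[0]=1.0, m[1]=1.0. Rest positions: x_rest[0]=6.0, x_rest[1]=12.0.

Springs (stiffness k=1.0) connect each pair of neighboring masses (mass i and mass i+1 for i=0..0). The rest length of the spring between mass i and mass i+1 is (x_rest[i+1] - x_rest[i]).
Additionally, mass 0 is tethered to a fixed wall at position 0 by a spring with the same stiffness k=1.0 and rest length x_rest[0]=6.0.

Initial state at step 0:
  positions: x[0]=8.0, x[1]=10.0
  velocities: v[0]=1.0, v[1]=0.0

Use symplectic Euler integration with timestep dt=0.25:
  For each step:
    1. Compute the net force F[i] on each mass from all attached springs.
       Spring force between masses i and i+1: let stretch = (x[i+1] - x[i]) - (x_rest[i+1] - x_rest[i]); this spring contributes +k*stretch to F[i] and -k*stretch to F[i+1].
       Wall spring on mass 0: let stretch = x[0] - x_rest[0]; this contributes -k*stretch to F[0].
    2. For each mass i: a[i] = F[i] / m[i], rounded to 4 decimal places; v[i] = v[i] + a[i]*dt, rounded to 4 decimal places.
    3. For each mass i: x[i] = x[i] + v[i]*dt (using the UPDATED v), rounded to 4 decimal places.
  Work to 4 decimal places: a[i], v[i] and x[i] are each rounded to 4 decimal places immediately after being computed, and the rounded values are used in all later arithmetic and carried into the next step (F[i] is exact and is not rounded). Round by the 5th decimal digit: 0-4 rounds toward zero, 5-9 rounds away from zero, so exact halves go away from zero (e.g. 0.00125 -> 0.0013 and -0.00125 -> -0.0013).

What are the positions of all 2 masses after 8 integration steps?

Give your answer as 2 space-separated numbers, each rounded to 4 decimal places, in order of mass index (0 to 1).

Step 0: x=[8.0000 10.0000] v=[1.0000 0.0000]
Step 1: x=[7.8750 10.2500] v=[-0.5000 1.0000]
Step 2: x=[7.4063 10.7266] v=[-1.8750 1.9063]
Step 3: x=[6.6822 11.3707] v=[-2.8965 2.5762]
Step 4: x=[5.8335 12.0967] v=[-3.3949 2.9041]
Step 5: x=[5.0116 12.8063] v=[-3.2875 2.8383]
Step 6: x=[4.3637 13.4037] v=[-2.5917 2.3896]
Step 7: x=[4.0081 13.8111] v=[-1.4226 1.6296]
Step 8: x=[4.0146 13.9808] v=[0.0261 0.6789]

Answer: 4.0146 13.9808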